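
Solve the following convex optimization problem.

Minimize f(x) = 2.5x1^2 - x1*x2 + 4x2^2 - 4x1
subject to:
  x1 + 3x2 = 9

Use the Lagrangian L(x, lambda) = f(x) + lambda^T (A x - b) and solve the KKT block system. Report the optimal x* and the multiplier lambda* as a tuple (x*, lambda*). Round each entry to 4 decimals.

Form the Lagrangian:
  L(x, lambda) = (1/2) x^T Q x + c^T x + lambda^T (A x - b)
Stationarity (grad_x L = 0): Q x + c + A^T lambda = 0.
Primal feasibility: A x = b.

This gives the KKT block system:
  [ Q   A^T ] [ x     ]   [-c ]
  [ A    0  ] [ lambda ] = [ b ]

Solving the linear system:
  x*      = (2.2881, 2.2373)
  lambda* = (-5.2034)
  f(x*)   = 18.839

x* = (2.2881, 2.2373), lambda* = (-5.2034)


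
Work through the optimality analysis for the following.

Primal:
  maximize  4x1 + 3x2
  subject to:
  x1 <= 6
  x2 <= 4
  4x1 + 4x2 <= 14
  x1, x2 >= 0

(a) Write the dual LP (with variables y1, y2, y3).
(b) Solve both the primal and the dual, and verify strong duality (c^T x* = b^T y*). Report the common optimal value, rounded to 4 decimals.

The standard primal-dual pair for 'max c^T x s.t. A x <= b, x >= 0' is:
  Dual:  min b^T y  s.t.  A^T y >= c,  y >= 0.

So the dual LP is:
  minimize  6y1 + 4y2 + 14y3
  subject to:
    y1 + 4y3 >= 4
    y2 + 4y3 >= 3
    y1, y2, y3 >= 0

Solving the primal: x* = (3.5, 0).
  primal value c^T x* = 14.
Solving the dual: y* = (0, 0, 1).
  dual value b^T y* = 14.
Strong duality: c^T x* = b^T y*. Confirmed.

14


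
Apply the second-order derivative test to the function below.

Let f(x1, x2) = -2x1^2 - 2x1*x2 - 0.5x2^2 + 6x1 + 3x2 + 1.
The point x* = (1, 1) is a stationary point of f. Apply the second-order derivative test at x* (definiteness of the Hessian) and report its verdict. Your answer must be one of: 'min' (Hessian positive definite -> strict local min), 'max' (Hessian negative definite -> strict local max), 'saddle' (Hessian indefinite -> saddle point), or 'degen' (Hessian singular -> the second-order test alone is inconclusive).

Compute the Hessian H = grad^2 f:
  H = [[-4, -2], [-2, -1]]
Verify stationarity: grad f(x*) = H x* + g = (0, 0).
Eigenvalues of H: -5, 0.
H has a zero eigenvalue (singular; negative semidefinite but not definite), so H is neither positive definite, negative definite, nor indefinite. The second-order test alone is inconclusive -> degen.
(Indeed, f is constant along the null direction of H through x*, so x* is not a strict local extremum.)

degen


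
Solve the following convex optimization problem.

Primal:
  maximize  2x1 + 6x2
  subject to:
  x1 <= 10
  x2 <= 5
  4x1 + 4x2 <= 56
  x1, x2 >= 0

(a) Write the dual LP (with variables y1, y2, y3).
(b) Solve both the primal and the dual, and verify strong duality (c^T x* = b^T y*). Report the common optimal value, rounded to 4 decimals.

The standard primal-dual pair for 'max c^T x s.t. A x <= b, x >= 0' is:
  Dual:  min b^T y  s.t.  A^T y >= c,  y >= 0.

So the dual LP is:
  minimize  10y1 + 5y2 + 56y3
  subject to:
    y1 + 4y3 >= 2
    y2 + 4y3 >= 6
    y1, y2, y3 >= 0

Solving the primal: x* = (9, 5).
  primal value c^T x* = 48.
Solving the dual: y* = (0, 4, 0.5).
  dual value b^T y* = 48.
Strong duality: c^T x* = b^T y*. Confirmed.

48


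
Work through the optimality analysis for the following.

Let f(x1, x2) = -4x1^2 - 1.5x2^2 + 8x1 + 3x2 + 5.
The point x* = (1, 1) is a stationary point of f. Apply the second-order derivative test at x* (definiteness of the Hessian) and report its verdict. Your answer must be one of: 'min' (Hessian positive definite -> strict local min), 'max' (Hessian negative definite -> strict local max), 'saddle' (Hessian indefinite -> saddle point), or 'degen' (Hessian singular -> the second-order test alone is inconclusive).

Compute the Hessian H = grad^2 f:
  H = [[-8, 0], [0, -3]]
Verify stationarity: grad f(x*) = H x* + g = (0, 0).
Eigenvalues of H: -8, -3.
Both eigenvalues < 0, so H is negative definite -> x* is a strict local max.

max


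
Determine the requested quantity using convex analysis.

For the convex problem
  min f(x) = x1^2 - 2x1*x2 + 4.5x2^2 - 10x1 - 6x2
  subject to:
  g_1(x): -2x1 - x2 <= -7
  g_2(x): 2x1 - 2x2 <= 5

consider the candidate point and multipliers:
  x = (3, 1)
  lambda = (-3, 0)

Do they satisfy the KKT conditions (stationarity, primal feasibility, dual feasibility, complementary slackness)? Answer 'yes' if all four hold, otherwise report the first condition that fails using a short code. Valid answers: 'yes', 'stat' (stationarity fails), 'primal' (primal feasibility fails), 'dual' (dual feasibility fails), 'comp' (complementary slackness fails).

Gradient of f: grad f(x) = Q x + c = (-6, -3)
Constraint values g_i(x) = a_i^T x - b_i:
  g_1((3, 1)) = 0
  g_2((3, 1)) = -1
Stationarity residual: grad f(x) + sum_i lambda_i a_i = (0, 0)
  -> stationarity OK
Primal feasibility (all g_i <= 0): OK
Dual feasibility (all lambda_i >= 0): FAILS
Complementary slackness (lambda_i * g_i(x) = 0 for all i): OK

Verdict: the first failing condition is dual_feasibility -> dual.

dual


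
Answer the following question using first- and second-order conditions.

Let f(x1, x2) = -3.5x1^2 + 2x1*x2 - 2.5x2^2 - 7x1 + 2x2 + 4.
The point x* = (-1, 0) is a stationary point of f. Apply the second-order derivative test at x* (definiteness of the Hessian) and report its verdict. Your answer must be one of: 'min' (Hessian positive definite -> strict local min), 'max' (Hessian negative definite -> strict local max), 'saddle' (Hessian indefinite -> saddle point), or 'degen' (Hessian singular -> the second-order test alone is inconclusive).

Compute the Hessian H = grad^2 f:
  H = [[-7, 2], [2, -5]]
Verify stationarity: grad f(x*) = H x* + g = (0, 0).
Eigenvalues of H: -8.2361, -3.7639.
Both eigenvalues < 0, so H is negative definite -> x* is a strict local max.

max


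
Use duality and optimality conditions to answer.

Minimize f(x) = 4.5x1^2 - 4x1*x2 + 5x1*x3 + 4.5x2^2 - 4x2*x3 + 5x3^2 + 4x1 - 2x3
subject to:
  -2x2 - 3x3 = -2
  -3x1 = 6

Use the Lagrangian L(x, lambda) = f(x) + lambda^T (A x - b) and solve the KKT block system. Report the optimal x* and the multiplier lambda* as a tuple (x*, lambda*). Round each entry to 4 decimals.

Form the Lagrangian:
  L(x, lambda) = (1/2) x^T Q x + c^T x + lambda^T (A x - b)
Stationarity (grad_x L = 0): Q x + c + A^T lambda = 0.
Primal feasibility: A x = b.

This gives the KKT block system:
  [ Q   A^T ] [ x     ]   [-c ]
  [ A    0  ] [ lambda ] = [ b ]

Solving the linear system:
  x*      = (-2, -0.4734, 0.9822)
  lambda* = (-0.0947, -2.3984)
  f(x*)   = 2.1183

x* = (-2, -0.4734, 0.9822), lambda* = (-0.0947, -2.3984)


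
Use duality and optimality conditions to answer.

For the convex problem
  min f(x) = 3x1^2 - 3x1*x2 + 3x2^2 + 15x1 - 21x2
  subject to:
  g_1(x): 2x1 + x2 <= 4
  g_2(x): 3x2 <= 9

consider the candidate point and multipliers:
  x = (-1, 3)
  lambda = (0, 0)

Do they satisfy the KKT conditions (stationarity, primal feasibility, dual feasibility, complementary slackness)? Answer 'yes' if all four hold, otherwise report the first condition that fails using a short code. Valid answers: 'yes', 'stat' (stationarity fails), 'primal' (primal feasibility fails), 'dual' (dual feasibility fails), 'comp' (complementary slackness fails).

Gradient of f: grad f(x) = Q x + c = (0, 0)
Constraint values g_i(x) = a_i^T x - b_i:
  g_1((-1, 3)) = -3
  g_2((-1, 3)) = 0
Stationarity residual: grad f(x) + sum_i lambda_i a_i = (0, 0)
  -> stationarity OK
Primal feasibility (all g_i <= 0): OK
Dual feasibility (all lambda_i >= 0): OK
Complementary slackness (lambda_i * g_i(x) = 0 for all i): OK

Verdict: yes, KKT holds.

yes


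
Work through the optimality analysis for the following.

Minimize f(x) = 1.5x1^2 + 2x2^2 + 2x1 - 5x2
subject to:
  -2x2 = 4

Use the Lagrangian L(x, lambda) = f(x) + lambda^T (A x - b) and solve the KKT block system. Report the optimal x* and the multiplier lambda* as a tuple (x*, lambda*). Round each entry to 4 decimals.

Form the Lagrangian:
  L(x, lambda) = (1/2) x^T Q x + c^T x + lambda^T (A x - b)
Stationarity (grad_x L = 0): Q x + c + A^T lambda = 0.
Primal feasibility: A x = b.

This gives the KKT block system:
  [ Q   A^T ] [ x     ]   [-c ]
  [ A    0  ] [ lambda ] = [ b ]

Solving the linear system:
  x*      = (-0.6667, -2)
  lambda* = (-6.5)
  f(x*)   = 17.3333

x* = (-0.6667, -2), lambda* = (-6.5)


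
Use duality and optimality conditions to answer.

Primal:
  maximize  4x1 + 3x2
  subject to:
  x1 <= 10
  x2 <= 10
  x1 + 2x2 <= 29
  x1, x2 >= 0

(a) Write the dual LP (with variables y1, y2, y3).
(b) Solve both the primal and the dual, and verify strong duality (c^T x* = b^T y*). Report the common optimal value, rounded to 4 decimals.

The standard primal-dual pair for 'max c^T x s.t. A x <= b, x >= 0' is:
  Dual:  min b^T y  s.t.  A^T y >= c,  y >= 0.

So the dual LP is:
  minimize  10y1 + 10y2 + 29y3
  subject to:
    y1 + y3 >= 4
    y2 + 2y3 >= 3
    y1, y2, y3 >= 0

Solving the primal: x* = (10, 9.5).
  primal value c^T x* = 68.5.
Solving the dual: y* = (2.5, 0, 1.5).
  dual value b^T y* = 68.5.
Strong duality: c^T x* = b^T y*. Confirmed.

68.5


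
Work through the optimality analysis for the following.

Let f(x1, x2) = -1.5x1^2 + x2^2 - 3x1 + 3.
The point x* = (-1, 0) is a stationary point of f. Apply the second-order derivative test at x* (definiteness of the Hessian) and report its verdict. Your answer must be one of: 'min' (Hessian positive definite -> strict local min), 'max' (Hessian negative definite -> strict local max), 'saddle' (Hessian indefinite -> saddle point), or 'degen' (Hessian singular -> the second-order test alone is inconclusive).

Compute the Hessian H = grad^2 f:
  H = [[-3, 0], [0, 2]]
Verify stationarity: grad f(x*) = H x* + g = (0, 0).
Eigenvalues of H: -3, 2.
Eigenvalues have mixed signs, so H is indefinite -> x* is a saddle point.

saddle


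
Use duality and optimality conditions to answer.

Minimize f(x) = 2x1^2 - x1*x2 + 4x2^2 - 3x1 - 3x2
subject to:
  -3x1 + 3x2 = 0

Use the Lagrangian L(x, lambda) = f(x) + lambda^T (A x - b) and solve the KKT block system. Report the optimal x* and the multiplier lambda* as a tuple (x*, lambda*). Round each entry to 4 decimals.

Form the Lagrangian:
  L(x, lambda) = (1/2) x^T Q x + c^T x + lambda^T (A x - b)
Stationarity (grad_x L = 0): Q x + c + A^T lambda = 0.
Primal feasibility: A x = b.

This gives the KKT block system:
  [ Q   A^T ] [ x     ]   [-c ]
  [ A    0  ] [ lambda ] = [ b ]

Solving the linear system:
  x*      = (0.6, 0.6)
  lambda* = (-0.4)
  f(x*)   = -1.8

x* = (0.6, 0.6), lambda* = (-0.4)


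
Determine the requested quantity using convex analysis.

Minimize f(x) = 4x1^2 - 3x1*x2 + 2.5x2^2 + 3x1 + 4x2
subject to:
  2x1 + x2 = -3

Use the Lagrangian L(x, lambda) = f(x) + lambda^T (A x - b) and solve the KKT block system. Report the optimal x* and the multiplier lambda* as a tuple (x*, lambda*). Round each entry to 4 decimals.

Form the Lagrangian:
  L(x, lambda) = (1/2) x^T Q x + c^T x + lambda^T (A x - b)
Stationarity (grad_x L = 0): Q x + c + A^T lambda = 0.
Primal feasibility: A x = b.

This gives the KKT block system:
  [ Q   A^T ] [ x     ]   [-c ]
  [ A    0  ] [ lambda ] = [ b ]

Solving the linear system:
  x*      = (-0.85, -1.3)
  lambda* = (-0.05)
  f(x*)   = -3.95

x* = (-0.85, -1.3), lambda* = (-0.05)


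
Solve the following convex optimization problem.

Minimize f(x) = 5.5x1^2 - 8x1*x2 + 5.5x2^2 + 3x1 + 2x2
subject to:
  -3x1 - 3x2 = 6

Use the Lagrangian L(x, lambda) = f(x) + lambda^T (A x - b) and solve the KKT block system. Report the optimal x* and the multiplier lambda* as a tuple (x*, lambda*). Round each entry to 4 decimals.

Form the Lagrangian:
  L(x, lambda) = (1/2) x^T Q x + c^T x + lambda^T (A x - b)
Stationarity (grad_x L = 0): Q x + c + A^T lambda = 0.
Primal feasibility: A x = b.

This gives the KKT block system:
  [ Q   A^T ] [ x     ]   [-c ]
  [ A    0  ] [ lambda ] = [ b ]

Solving the linear system:
  x*      = (-1.0263, -0.9737)
  lambda* = (-0.1667)
  f(x*)   = -2.0132

x* = (-1.0263, -0.9737), lambda* = (-0.1667)


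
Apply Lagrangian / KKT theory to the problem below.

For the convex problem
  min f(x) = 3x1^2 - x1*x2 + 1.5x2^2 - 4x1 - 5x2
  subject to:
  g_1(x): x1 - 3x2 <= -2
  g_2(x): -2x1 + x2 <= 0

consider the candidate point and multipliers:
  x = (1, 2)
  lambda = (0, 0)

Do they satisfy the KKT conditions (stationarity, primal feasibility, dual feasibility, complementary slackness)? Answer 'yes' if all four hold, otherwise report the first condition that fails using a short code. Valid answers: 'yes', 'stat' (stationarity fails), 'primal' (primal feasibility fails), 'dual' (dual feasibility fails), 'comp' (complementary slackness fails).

Gradient of f: grad f(x) = Q x + c = (0, 0)
Constraint values g_i(x) = a_i^T x - b_i:
  g_1((1, 2)) = -3
  g_2((1, 2)) = 0
Stationarity residual: grad f(x) + sum_i lambda_i a_i = (0, 0)
  -> stationarity OK
Primal feasibility (all g_i <= 0): OK
Dual feasibility (all lambda_i >= 0): OK
Complementary slackness (lambda_i * g_i(x) = 0 for all i): OK

Verdict: yes, KKT holds.

yes


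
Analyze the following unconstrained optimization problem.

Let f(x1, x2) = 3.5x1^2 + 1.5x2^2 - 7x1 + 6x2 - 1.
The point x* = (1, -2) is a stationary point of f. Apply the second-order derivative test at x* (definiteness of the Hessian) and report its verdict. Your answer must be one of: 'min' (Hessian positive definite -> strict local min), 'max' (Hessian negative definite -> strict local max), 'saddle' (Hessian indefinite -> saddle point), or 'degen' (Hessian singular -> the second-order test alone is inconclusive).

Compute the Hessian H = grad^2 f:
  H = [[7, 0], [0, 3]]
Verify stationarity: grad f(x*) = H x* + g = (0, 0).
Eigenvalues of H: 3, 7.
Both eigenvalues > 0, so H is positive definite -> x* is a strict local min.

min


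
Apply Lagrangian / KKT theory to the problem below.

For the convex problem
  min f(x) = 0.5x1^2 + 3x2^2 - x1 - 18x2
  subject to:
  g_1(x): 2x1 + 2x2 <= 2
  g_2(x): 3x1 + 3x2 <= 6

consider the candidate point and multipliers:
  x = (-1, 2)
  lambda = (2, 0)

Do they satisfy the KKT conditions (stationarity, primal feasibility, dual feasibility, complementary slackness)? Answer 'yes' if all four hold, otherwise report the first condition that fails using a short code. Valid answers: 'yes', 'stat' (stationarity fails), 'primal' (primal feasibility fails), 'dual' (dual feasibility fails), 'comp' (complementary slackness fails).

Gradient of f: grad f(x) = Q x + c = (-2, -6)
Constraint values g_i(x) = a_i^T x - b_i:
  g_1((-1, 2)) = 0
  g_2((-1, 2)) = -3
Stationarity residual: grad f(x) + sum_i lambda_i a_i = (2, -2)
  -> stationarity FAILS
Primal feasibility (all g_i <= 0): OK
Dual feasibility (all lambda_i >= 0): OK
Complementary slackness (lambda_i * g_i(x) = 0 for all i): OK

Verdict: the first failing condition is stationarity -> stat.

stat


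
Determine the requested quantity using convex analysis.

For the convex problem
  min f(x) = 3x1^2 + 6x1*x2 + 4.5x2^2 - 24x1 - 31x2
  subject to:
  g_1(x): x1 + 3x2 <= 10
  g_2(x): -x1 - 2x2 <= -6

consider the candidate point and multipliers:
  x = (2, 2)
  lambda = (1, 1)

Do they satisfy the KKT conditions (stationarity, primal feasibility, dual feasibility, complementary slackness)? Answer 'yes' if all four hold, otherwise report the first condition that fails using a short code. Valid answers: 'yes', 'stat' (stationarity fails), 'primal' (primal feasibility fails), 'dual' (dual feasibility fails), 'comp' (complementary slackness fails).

Gradient of f: grad f(x) = Q x + c = (0, -1)
Constraint values g_i(x) = a_i^T x - b_i:
  g_1((2, 2)) = -2
  g_2((2, 2)) = 0
Stationarity residual: grad f(x) + sum_i lambda_i a_i = (0, 0)
  -> stationarity OK
Primal feasibility (all g_i <= 0): OK
Dual feasibility (all lambda_i >= 0): OK
Complementary slackness (lambda_i * g_i(x) = 0 for all i): FAILS

Verdict: the first failing condition is complementary_slackness -> comp.

comp


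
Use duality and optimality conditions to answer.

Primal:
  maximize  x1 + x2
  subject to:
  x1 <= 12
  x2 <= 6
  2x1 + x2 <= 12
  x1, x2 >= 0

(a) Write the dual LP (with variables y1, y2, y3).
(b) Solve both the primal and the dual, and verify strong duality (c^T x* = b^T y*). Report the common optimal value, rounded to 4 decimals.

The standard primal-dual pair for 'max c^T x s.t. A x <= b, x >= 0' is:
  Dual:  min b^T y  s.t.  A^T y >= c,  y >= 0.

So the dual LP is:
  minimize  12y1 + 6y2 + 12y3
  subject to:
    y1 + 2y3 >= 1
    y2 + y3 >= 1
    y1, y2, y3 >= 0

Solving the primal: x* = (3, 6).
  primal value c^T x* = 9.
Solving the dual: y* = (0, 0.5, 0.5).
  dual value b^T y* = 9.
Strong duality: c^T x* = b^T y*. Confirmed.

9


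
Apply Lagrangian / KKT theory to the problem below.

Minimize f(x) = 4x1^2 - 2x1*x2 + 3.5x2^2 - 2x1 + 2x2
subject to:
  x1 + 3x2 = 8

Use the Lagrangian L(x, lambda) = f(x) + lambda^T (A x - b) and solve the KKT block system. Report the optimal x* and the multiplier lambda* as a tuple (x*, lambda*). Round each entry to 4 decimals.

Form the Lagrangian:
  L(x, lambda) = (1/2) x^T Q x + c^T x + lambda^T (A x - b)
Stationarity (grad_x L = 0): Q x + c + A^T lambda = 0.
Primal feasibility: A x = b.

This gives the KKT block system:
  [ Q   A^T ] [ x     ]   [-c ]
  [ A    0  ] [ lambda ] = [ b ]

Solving the linear system:
  x*      = (1.4066, 2.1978)
  lambda* = (-4.8571)
  f(x*)   = 20.2198

x* = (1.4066, 2.1978), lambda* = (-4.8571)


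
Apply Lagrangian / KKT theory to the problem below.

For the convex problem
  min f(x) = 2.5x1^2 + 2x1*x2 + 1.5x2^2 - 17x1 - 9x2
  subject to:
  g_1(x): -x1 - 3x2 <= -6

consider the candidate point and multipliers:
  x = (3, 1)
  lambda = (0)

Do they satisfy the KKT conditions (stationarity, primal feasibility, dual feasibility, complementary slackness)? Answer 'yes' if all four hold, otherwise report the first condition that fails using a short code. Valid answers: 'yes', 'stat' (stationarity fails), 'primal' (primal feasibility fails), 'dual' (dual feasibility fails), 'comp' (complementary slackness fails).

Gradient of f: grad f(x) = Q x + c = (0, 0)
Constraint values g_i(x) = a_i^T x - b_i:
  g_1((3, 1)) = 0
Stationarity residual: grad f(x) + sum_i lambda_i a_i = (0, 0)
  -> stationarity OK
Primal feasibility (all g_i <= 0): OK
Dual feasibility (all lambda_i >= 0): OK
Complementary slackness (lambda_i * g_i(x) = 0 for all i): OK

Verdict: yes, KKT holds.

yes


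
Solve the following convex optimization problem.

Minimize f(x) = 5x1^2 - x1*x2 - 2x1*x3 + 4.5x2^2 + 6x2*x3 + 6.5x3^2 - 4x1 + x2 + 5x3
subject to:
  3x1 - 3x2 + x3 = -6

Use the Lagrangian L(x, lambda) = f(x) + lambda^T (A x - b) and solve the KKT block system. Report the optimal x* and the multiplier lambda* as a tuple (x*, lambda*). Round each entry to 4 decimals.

Form the Lagrangian:
  L(x, lambda) = (1/2) x^T Q x + c^T x + lambda^T (A x - b)
Stationarity (grad_x L = 0): Q x + c + A^T lambda = 0.
Primal feasibility: A x = b.

This gives the KKT block system:
  [ Q   A^T ] [ x     ]   [-c ]
  [ A    0  ] [ lambda ] = [ b ]

Solving the linear system:
  x*      = (-0.2999, 1.305, -1.1852)
  lambda* = (1.9779)
  f(x*)   = 4.223

x* = (-0.2999, 1.305, -1.1852), lambda* = (1.9779)


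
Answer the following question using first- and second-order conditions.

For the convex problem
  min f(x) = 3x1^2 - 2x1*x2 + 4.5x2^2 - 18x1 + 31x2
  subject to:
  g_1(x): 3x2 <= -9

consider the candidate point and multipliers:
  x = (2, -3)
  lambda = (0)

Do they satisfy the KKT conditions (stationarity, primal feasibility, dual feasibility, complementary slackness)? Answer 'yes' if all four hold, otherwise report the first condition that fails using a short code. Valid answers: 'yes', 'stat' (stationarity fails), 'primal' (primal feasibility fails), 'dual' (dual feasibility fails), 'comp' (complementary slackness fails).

Gradient of f: grad f(x) = Q x + c = (0, 0)
Constraint values g_i(x) = a_i^T x - b_i:
  g_1((2, -3)) = 0
Stationarity residual: grad f(x) + sum_i lambda_i a_i = (0, 0)
  -> stationarity OK
Primal feasibility (all g_i <= 0): OK
Dual feasibility (all lambda_i >= 0): OK
Complementary slackness (lambda_i * g_i(x) = 0 for all i): OK

Verdict: yes, KKT holds.

yes


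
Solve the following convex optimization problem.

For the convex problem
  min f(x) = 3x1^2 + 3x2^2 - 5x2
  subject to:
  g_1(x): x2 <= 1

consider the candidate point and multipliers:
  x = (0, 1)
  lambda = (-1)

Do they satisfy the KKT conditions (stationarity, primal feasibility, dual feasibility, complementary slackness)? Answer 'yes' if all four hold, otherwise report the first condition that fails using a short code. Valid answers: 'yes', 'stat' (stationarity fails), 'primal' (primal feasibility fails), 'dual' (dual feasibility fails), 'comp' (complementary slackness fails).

Gradient of f: grad f(x) = Q x + c = (0, 1)
Constraint values g_i(x) = a_i^T x - b_i:
  g_1((0, 1)) = 0
Stationarity residual: grad f(x) + sum_i lambda_i a_i = (0, 0)
  -> stationarity OK
Primal feasibility (all g_i <= 0): OK
Dual feasibility (all lambda_i >= 0): FAILS
Complementary slackness (lambda_i * g_i(x) = 0 for all i): OK

Verdict: the first failing condition is dual_feasibility -> dual.

dual


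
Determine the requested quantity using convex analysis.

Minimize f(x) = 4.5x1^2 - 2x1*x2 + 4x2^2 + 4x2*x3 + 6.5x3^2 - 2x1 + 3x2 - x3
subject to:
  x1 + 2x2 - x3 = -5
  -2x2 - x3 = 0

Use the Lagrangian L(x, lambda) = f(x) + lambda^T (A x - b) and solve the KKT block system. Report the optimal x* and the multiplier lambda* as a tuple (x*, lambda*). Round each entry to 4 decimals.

Form the Lagrangian:
  L(x, lambda) = (1/2) x^T Q x + c^T x + lambda^T (A x - b)
Stationarity (grad_x L = 0): Q x + c + A^T lambda = 0.
Primal feasibility: A x = b.

This gives the KKT block system:
  [ Q   A^T ] [ x     ]   [-c ]
  [ A    0  ] [ lambda ] = [ b ]

Solving the linear system:
  x*      = (-1.0196, -0.9951, 1.9902)
  lambda* = (9.1863, 11.7059)
  f(x*)   = 21.4975

x* = (-1.0196, -0.9951, 1.9902), lambda* = (9.1863, 11.7059)


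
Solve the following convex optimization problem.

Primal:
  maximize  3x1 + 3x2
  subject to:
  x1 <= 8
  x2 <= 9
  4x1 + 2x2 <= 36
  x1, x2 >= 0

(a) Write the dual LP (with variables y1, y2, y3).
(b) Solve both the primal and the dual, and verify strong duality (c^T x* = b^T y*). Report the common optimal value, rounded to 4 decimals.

The standard primal-dual pair for 'max c^T x s.t. A x <= b, x >= 0' is:
  Dual:  min b^T y  s.t.  A^T y >= c,  y >= 0.

So the dual LP is:
  minimize  8y1 + 9y2 + 36y3
  subject to:
    y1 + 4y3 >= 3
    y2 + 2y3 >= 3
    y1, y2, y3 >= 0

Solving the primal: x* = (4.5, 9).
  primal value c^T x* = 40.5.
Solving the dual: y* = (0, 1.5, 0.75).
  dual value b^T y* = 40.5.
Strong duality: c^T x* = b^T y*. Confirmed.

40.5


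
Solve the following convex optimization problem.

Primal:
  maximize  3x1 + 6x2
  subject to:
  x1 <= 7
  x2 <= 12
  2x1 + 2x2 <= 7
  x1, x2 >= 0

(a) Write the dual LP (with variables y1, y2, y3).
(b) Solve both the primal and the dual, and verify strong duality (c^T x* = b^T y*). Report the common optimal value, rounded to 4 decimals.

The standard primal-dual pair for 'max c^T x s.t. A x <= b, x >= 0' is:
  Dual:  min b^T y  s.t.  A^T y >= c,  y >= 0.

So the dual LP is:
  minimize  7y1 + 12y2 + 7y3
  subject to:
    y1 + 2y3 >= 3
    y2 + 2y3 >= 6
    y1, y2, y3 >= 0

Solving the primal: x* = (0, 3.5).
  primal value c^T x* = 21.
Solving the dual: y* = (0, 0, 3).
  dual value b^T y* = 21.
Strong duality: c^T x* = b^T y*. Confirmed.

21


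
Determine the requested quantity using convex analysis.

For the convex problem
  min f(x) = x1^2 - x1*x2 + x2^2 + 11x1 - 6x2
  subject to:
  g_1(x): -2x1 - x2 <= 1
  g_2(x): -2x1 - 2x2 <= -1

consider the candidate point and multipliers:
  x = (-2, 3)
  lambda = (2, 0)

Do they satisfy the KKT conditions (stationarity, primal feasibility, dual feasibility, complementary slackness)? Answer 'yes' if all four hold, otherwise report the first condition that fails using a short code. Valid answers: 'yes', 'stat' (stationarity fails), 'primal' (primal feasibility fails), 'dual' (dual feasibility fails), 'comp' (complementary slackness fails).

Gradient of f: grad f(x) = Q x + c = (4, 2)
Constraint values g_i(x) = a_i^T x - b_i:
  g_1((-2, 3)) = 0
  g_2((-2, 3)) = -1
Stationarity residual: grad f(x) + sum_i lambda_i a_i = (0, 0)
  -> stationarity OK
Primal feasibility (all g_i <= 0): OK
Dual feasibility (all lambda_i >= 0): OK
Complementary slackness (lambda_i * g_i(x) = 0 for all i): OK

Verdict: yes, KKT holds.

yes


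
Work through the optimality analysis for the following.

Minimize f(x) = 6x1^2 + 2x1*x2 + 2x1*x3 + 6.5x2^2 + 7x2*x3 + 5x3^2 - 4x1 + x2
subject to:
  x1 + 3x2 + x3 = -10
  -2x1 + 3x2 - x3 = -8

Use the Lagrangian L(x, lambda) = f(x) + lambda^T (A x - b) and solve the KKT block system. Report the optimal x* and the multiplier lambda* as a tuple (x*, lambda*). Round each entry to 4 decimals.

Form the Lagrangian:
  L(x, lambda) = (1/2) x^T Q x + c^T x + lambda^T (A x - b)
Stationarity (grad_x L = 0): Q x + c + A^T lambda = 0.
Primal feasibility: A x = b.

This gives the KKT block system:
  [ Q   A^T ] [ x     ]   [-c ]
  [ A    0  ] [ lambda ] = [ b ]

Solving the linear system:
  x*      = (-1.0374, -3.1729, 0.556)
  lambda* = (15.7673, -2.9573)
  f(x*)   = 67.4957

x* = (-1.0374, -3.1729, 0.556), lambda* = (15.7673, -2.9573)


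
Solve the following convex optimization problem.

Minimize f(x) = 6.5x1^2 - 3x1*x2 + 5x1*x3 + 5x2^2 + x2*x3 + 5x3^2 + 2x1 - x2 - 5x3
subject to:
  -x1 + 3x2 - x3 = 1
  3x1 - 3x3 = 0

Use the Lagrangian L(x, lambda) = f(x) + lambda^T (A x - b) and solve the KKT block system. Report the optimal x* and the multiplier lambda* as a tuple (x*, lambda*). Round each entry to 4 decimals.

Form the Lagrangian:
  L(x, lambda) = (1/2) x^T Q x + c^T x + lambda^T (A x - b)
Stationarity (grad_x L = 0): Q x + c + A^T lambda = 0.
Primal feasibility: A x = b.

This gives the KKT block system:
  [ Q   A^T ] [ x     ]   [-c ]
  [ A    0  ] [ lambda ] = [ b ]

Solving the linear system:
  x*      = (0.0607, 0.3738, 0.0607)
  lambda* = (-0.8722, -0.9478)
  f(x*)   = 0.1581

x* = (0.0607, 0.3738, 0.0607), lambda* = (-0.8722, -0.9478)


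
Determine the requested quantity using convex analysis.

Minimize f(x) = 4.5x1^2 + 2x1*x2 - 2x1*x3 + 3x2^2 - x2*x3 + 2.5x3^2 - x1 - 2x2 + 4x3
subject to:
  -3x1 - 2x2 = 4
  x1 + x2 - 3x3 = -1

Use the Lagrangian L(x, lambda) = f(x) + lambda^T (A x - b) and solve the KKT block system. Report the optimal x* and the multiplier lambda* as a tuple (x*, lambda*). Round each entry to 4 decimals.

Form the Lagrangian:
  L(x, lambda) = (1/2) x^T Q x + c^T x + lambda^T (A x - b)
Stationarity (grad_x L = 0): Q x + c + A^T lambda = 0.
Primal feasibility: A x = b.

This gives the KKT block system:
  [ Q   A^T ] [ x     ]   [-c ]
  [ A    0  ] [ lambda ] = [ b ]

Solving the linear system:
  x*      = (-0.919, -0.6215, -0.1802)
  lambda* = (-2.7669, 1.8529)
  f(x*)   = 7.181

x* = (-0.919, -0.6215, -0.1802), lambda* = (-2.7669, 1.8529)


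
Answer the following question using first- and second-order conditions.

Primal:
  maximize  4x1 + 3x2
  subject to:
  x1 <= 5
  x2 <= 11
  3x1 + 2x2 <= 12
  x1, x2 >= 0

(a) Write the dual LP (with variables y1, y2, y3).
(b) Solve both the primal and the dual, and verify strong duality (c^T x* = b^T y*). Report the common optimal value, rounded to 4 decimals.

The standard primal-dual pair for 'max c^T x s.t. A x <= b, x >= 0' is:
  Dual:  min b^T y  s.t.  A^T y >= c,  y >= 0.

So the dual LP is:
  minimize  5y1 + 11y2 + 12y3
  subject to:
    y1 + 3y3 >= 4
    y2 + 2y3 >= 3
    y1, y2, y3 >= 0

Solving the primal: x* = (0, 6).
  primal value c^T x* = 18.
Solving the dual: y* = (0, 0, 1.5).
  dual value b^T y* = 18.
Strong duality: c^T x* = b^T y*. Confirmed.

18


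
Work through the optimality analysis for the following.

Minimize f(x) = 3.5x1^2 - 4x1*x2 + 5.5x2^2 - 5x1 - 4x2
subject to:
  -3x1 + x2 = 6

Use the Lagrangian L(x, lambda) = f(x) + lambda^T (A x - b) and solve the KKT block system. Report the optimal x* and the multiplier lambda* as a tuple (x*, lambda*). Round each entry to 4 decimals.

Form the Lagrangian:
  L(x, lambda) = (1/2) x^T Q x + c^T x + lambda^T (A x - b)
Stationarity (grad_x L = 0): Q x + c + A^T lambda = 0.
Primal feasibility: A x = b.

This gives the KKT block system:
  [ Q   A^T ] [ x     ]   [-c ]
  [ A    0  ] [ lambda ] = [ b ]

Solving the linear system:
  x*      = (-1.9146, 0.2561)
  lambda* = (-6.4756)
  f(x*)   = 23.7012

x* = (-1.9146, 0.2561), lambda* = (-6.4756)


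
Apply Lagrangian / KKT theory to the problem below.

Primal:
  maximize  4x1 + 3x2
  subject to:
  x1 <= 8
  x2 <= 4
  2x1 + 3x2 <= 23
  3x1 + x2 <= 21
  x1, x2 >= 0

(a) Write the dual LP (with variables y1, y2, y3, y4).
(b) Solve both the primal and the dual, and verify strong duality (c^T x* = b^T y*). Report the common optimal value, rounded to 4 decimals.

The standard primal-dual pair for 'max c^T x s.t. A x <= b, x >= 0' is:
  Dual:  min b^T y  s.t.  A^T y >= c,  y >= 0.

So the dual LP is:
  minimize  8y1 + 4y2 + 23y3 + 21y4
  subject to:
    y1 + 2y3 + 3y4 >= 4
    y2 + 3y3 + y4 >= 3
    y1, y2, y3, y4 >= 0

Solving the primal: x* = (5.7143, 3.8571).
  primal value c^T x* = 34.4286.
Solving the dual: y* = (0, 0, 0.7143, 0.8571).
  dual value b^T y* = 34.4286.
Strong duality: c^T x* = b^T y*. Confirmed.

34.4286


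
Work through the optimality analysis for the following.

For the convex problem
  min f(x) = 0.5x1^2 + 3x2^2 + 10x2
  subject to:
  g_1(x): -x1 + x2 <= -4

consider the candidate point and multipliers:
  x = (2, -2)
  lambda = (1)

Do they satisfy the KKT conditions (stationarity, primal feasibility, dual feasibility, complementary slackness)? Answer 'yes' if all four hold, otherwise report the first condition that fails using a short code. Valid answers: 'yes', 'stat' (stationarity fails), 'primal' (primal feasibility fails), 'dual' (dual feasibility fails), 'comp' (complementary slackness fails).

Gradient of f: grad f(x) = Q x + c = (2, -2)
Constraint values g_i(x) = a_i^T x - b_i:
  g_1((2, -2)) = 0
Stationarity residual: grad f(x) + sum_i lambda_i a_i = (1, -1)
  -> stationarity FAILS
Primal feasibility (all g_i <= 0): OK
Dual feasibility (all lambda_i >= 0): OK
Complementary slackness (lambda_i * g_i(x) = 0 for all i): OK

Verdict: the first failing condition is stationarity -> stat.

stat


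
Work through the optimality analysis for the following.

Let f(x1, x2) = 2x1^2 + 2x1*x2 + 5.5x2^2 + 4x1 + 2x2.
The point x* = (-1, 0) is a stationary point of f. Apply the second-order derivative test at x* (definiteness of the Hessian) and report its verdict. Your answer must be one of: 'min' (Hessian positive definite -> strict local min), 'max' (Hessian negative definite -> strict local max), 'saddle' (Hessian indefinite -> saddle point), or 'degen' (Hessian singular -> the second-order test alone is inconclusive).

Compute the Hessian H = grad^2 f:
  H = [[4, 2], [2, 11]]
Verify stationarity: grad f(x*) = H x* + g = (0, 0).
Eigenvalues of H: 3.4689, 11.5311.
Both eigenvalues > 0, so H is positive definite -> x* is a strict local min.

min


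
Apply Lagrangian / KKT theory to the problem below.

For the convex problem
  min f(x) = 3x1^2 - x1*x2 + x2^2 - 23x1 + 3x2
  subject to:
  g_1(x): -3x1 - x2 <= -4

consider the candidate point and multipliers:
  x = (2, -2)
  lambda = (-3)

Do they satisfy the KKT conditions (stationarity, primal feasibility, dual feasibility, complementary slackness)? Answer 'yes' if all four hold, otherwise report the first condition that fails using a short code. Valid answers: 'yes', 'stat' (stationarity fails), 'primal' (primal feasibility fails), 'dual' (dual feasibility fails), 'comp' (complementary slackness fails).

Gradient of f: grad f(x) = Q x + c = (-9, -3)
Constraint values g_i(x) = a_i^T x - b_i:
  g_1((2, -2)) = 0
Stationarity residual: grad f(x) + sum_i lambda_i a_i = (0, 0)
  -> stationarity OK
Primal feasibility (all g_i <= 0): OK
Dual feasibility (all lambda_i >= 0): FAILS
Complementary slackness (lambda_i * g_i(x) = 0 for all i): OK

Verdict: the first failing condition is dual_feasibility -> dual.

dual


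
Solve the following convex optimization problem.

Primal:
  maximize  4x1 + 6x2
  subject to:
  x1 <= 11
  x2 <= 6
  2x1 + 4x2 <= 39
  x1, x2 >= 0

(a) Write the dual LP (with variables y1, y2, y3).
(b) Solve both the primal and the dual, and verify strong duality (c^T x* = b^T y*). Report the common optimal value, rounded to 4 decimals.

The standard primal-dual pair for 'max c^T x s.t. A x <= b, x >= 0' is:
  Dual:  min b^T y  s.t.  A^T y >= c,  y >= 0.

So the dual LP is:
  minimize  11y1 + 6y2 + 39y3
  subject to:
    y1 + 2y3 >= 4
    y2 + 4y3 >= 6
    y1, y2, y3 >= 0

Solving the primal: x* = (11, 4.25).
  primal value c^T x* = 69.5.
Solving the dual: y* = (1, 0, 1.5).
  dual value b^T y* = 69.5.
Strong duality: c^T x* = b^T y*. Confirmed.

69.5


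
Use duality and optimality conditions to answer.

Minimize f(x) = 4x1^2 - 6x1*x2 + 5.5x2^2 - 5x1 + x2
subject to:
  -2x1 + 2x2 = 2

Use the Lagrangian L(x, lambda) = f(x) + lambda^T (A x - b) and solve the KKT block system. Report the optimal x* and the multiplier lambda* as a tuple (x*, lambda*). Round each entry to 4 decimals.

Form the Lagrangian:
  L(x, lambda) = (1/2) x^T Q x + c^T x + lambda^T (A x - b)
Stationarity (grad_x L = 0): Q x + c + A^T lambda = 0.
Primal feasibility: A x = b.

This gives the KKT block system:
  [ Q   A^T ] [ x     ]   [-c ]
  [ A    0  ] [ lambda ] = [ b ]

Solving the linear system:
  x*      = (-0.1429, 0.8571)
  lambda* = (-5.6429)
  f(x*)   = 6.4286

x* = (-0.1429, 0.8571), lambda* = (-5.6429)


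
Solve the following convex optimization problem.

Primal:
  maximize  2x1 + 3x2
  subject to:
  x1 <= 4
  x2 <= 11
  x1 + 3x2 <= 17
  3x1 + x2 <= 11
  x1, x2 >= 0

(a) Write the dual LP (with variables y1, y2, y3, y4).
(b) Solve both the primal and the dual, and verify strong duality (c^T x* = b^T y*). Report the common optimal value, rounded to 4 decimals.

The standard primal-dual pair for 'max c^T x s.t. A x <= b, x >= 0' is:
  Dual:  min b^T y  s.t.  A^T y >= c,  y >= 0.

So the dual LP is:
  minimize  4y1 + 11y2 + 17y3 + 11y4
  subject to:
    y1 + y3 + 3y4 >= 2
    y2 + 3y3 + y4 >= 3
    y1, y2, y3, y4 >= 0

Solving the primal: x* = (2, 5).
  primal value c^T x* = 19.
Solving the dual: y* = (0, 0, 0.875, 0.375).
  dual value b^T y* = 19.
Strong duality: c^T x* = b^T y*. Confirmed.

19


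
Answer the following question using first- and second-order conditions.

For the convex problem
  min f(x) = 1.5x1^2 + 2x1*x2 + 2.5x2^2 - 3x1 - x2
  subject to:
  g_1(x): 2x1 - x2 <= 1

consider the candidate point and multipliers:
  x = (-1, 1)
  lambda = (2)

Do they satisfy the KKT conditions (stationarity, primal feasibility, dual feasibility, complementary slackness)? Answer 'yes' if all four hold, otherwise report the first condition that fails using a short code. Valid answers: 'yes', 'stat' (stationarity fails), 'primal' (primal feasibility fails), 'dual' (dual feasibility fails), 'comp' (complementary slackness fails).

Gradient of f: grad f(x) = Q x + c = (-4, 2)
Constraint values g_i(x) = a_i^T x - b_i:
  g_1((-1, 1)) = -4
Stationarity residual: grad f(x) + sum_i lambda_i a_i = (0, 0)
  -> stationarity OK
Primal feasibility (all g_i <= 0): OK
Dual feasibility (all lambda_i >= 0): OK
Complementary slackness (lambda_i * g_i(x) = 0 for all i): FAILS

Verdict: the first failing condition is complementary_slackness -> comp.

comp


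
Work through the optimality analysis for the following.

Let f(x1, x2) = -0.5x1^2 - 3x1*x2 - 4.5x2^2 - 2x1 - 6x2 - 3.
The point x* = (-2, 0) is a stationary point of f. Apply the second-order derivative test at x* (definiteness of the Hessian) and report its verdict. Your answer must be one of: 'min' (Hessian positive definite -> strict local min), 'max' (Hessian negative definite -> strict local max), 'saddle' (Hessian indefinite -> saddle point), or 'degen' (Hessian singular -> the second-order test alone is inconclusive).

Compute the Hessian H = grad^2 f:
  H = [[-1, -3], [-3, -9]]
Verify stationarity: grad f(x*) = H x* + g = (0, 0).
Eigenvalues of H: -10, 0.
H has a zero eigenvalue (singular; negative semidefinite but not definite), so H is neither positive definite, negative definite, nor indefinite. The second-order test alone is inconclusive -> degen.
(Indeed, f is constant along the null direction of H through x*, so x* is not a strict local extremum.)

degen


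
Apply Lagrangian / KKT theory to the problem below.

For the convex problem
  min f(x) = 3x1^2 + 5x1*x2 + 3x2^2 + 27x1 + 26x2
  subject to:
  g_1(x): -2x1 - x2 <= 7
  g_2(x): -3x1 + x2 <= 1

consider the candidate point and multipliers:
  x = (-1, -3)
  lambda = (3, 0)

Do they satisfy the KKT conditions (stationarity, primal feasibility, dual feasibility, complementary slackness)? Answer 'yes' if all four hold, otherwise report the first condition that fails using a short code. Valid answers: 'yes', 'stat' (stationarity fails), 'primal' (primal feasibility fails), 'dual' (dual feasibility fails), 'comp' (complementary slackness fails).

Gradient of f: grad f(x) = Q x + c = (6, 3)
Constraint values g_i(x) = a_i^T x - b_i:
  g_1((-1, -3)) = -2
  g_2((-1, -3)) = -1
Stationarity residual: grad f(x) + sum_i lambda_i a_i = (0, 0)
  -> stationarity OK
Primal feasibility (all g_i <= 0): OK
Dual feasibility (all lambda_i >= 0): OK
Complementary slackness (lambda_i * g_i(x) = 0 for all i): FAILS

Verdict: the first failing condition is complementary_slackness -> comp.

comp


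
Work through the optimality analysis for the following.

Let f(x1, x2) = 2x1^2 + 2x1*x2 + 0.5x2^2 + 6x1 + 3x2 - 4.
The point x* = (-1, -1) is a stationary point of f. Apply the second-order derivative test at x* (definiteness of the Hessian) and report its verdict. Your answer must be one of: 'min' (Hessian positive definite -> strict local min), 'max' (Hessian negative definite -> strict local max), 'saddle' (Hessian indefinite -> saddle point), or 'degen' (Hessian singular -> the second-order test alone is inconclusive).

Compute the Hessian H = grad^2 f:
  H = [[4, 2], [2, 1]]
Verify stationarity: grad f(x*) = H x* + g = (0, 0).
Eigenvalues of H: 0, 5.
H has a zero eigenvalue (singular; positive semidefinite but not definite), so H is neither positive definite, negative definite, nor indefinite. The second-order test alone is inconclusive -> degen.
(Indeed, f is constant along the null direction of H through x*, so x* is not a strict local extremum.)

degen


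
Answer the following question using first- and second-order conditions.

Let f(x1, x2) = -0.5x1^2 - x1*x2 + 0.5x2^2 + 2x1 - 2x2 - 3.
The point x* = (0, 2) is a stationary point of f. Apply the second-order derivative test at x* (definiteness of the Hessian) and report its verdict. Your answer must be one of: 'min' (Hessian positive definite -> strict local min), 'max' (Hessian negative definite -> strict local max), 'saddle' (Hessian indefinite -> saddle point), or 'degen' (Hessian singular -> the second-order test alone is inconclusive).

Compute the Hessian H = grad^2 f:
  H = [[-1, -1], [-1, 1]]
Verify stationarity: grad f(x*) = H x* + g = (0, 0).
Eigenvalues of H: -1.4142, 1.4142.
Eigenvalues have mixed signs, so H is indefinite -> x* is a saddle point.

saddle


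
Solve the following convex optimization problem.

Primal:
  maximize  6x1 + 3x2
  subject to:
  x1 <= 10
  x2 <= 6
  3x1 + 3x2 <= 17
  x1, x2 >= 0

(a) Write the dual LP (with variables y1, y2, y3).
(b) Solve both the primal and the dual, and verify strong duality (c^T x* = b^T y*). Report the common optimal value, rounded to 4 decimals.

The standard primal-dual pair for 'max c^T x s.t. A x <= b, x >= 0' is:
  Dual:  min b^T y  s.t.  A^T y >= c,  y >= 0.

So the dual LP is:
  minimize  10y1 + 6y2 + 17y3
  subject to:
    y1 + 3y3 >= 6
    y2 + 3y3 >= 3
    y1, y2, y3 >= 0

Solving the primal: x* = (5.6667, 0).
  primal value c^T x* = 34.
Solving the dual: y* = (0, 0, 2).
  dual value b^T y* = 34.
Strong duality: c^T x* = b^T y*. Confirmed.

34
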